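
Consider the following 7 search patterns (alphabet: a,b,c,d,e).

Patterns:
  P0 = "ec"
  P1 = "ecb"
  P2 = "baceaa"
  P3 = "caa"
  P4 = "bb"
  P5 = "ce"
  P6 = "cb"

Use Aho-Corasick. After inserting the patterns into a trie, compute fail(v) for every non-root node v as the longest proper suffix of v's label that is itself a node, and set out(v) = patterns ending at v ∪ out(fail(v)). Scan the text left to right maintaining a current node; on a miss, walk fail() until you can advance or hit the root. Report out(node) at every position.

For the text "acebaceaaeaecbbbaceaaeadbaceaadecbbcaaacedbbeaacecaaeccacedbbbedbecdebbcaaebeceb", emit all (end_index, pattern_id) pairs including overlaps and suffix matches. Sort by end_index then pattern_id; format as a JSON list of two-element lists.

Construct AC machine:
Trie nodes:
  n0 'ε': b→4 c→10 e→1
  n1 'e': c→2
  n2 'ec': b→3  [P0 ends]
  n3 'ecb': ·  [P1 ends]
  n4 'b': a→5 b→13
  n5 'ba': c→6
  n6 'bac': e→7
  n7 'bace': a→8
  n8 'bacea': a→9
  n9 'baceaa': ·  [P2 ends]
  n10 'c': a→11 b→15 e→14
  n11 'ca': a→12
  n12 'caa': ·  [P3 ends]
  n13 'bb': ·  [P4 ends]
  n14 'ce': ·  [P5 ends]
  n15 'cb': ·  [P6 ends]

BFS fail/out derivation:
  fail(1) 'e': from fail(0)=0 chase 'e': 0 ⇒ 0;  out=∅∪out(0)=∅
  fail(4) 'b': from fail(0)=0 chase 'b': 0 ⇒ 0;  out=∅∪out(0)=∅
  fail(10) 'c': from fail(0)=0 chase 'c': 0 ⇒ 0;  out=∅∪out(0)=∅
  fail(2) 'ec': from fail(1)=0 chase 'c': 0 ⇒ 10;  out={0}∪out(10)={0}
  fail(5) 'ba': from fail(4)=0 chase 'a': 0 ⇒ 0;  out=∅∪out(0)=∅
  fail(11) 'ca': from fail(10)=0 chase 'a': 0 ⇒ 0;  out=∅∪out(0)=∅
  fail(13) 'bb': from fail(4)=0 chase 'b': 0 ⇒ 4;  out={4}∪out(4)={4}
  fail(14) 'ce': from fail(10)=0 chase 'e': 0 ⇒ 1;  out={5}∪out(1)={5}
  fail(15) 'cb': from fail(10)=0 chase 'b': 0 ⇒ 4;  out={6}∪out(4)={6}
  fail(3) 'ecb': from fail(2)=10 chase 'b': 10 ⇒ 15;  out={1}∪out(15)={1,6}
  fail(6) 'bac': from fail(5)=0 chase 'c': 0 ⇒ 10;  out=∅∪out(10)=∅
  fail(12) 'caa': from fail(11)=0 chase 'a': 0 ⇒ 0;  out={3}∪out(0)={3}
  fail(7) 'bace': from fail(6)=10 chase 'e': 10 ⇒ 14;  out=∅∪out(14)={5}
  fail(8) 'bacea': from fail(7)=14 chase 'a': 14→1→0 ⇒ 0;  out=∅∪out(0)=∅
  fail(9) 'baceaa': from fail(8)=0 chase 'a': 0 ⇒ 0;  out={2}∪out(0)={2}

Run:
i=0 'a': node 0→0
i=1 'c': node 0→10
i=2 'e': node 10→14  emit P5@[1:2]
i=3 'b': node 14→4 ·f
i=4 'a': node 4→5
i=5 'c': node 5→6
i=6 'e': node 6→7  emit P5@[5:6]
i=7 'a': node 7→8
i=8 'a': node 8→9  emit P2@[3:8]
i=9 'e': node 9→1 ·f
i=10 'a': node 1→0 ·f
i=11 'e': node 0→1
i=12 'c': node 1→2  emit P0@[11:12]
i=13 'b': node 2→3  emit P1@[11:13],P6@[12:13]
i=14 'b': node 3→13 ·f  emit P4@[13:14]
i=15 'b': node 13→13 ·f  emit P4@[14:15]
i=16 'a': node 13→5 ·f
i=17 'c': node 5→6
i=18 'e': node 6→7  emit P5@[17:18]
i=19 'a': node 7→8
i=20 'a': node 8→9  emit P2@[15:20]
i=21 'e': node 9→1 ·f
i=22 'a': node 1→0 ·f
i=23 'd': node 0→0
i=24 'b': node 0→4
i=25 'a': node 4→5
i=26 'c': node 5→6
i=27 'e': node 6→7  emit P5@[26:27]
i=28 'a': node 7→8
i=29 'a': node 8→9  emit P2@[24:29]
i=30 'd': node 9→0 ·f
i=31 'e': node 0→1
i=32 'c': node 1→2  emit P0@[31:32]
i=33 'b': node 2→3  emit P1@[31:33],P6@[32:33]
i=34 'b': node 3→13 ·f  emit P4@[33:34]
i=35 'c': node 13→10 ·f
i=36 'a': node 10→11
i=37 'a': node 11→12  emit P3@[35:37]
i=38 'a': node 12→0 ·f
i=39 'c': node 0→10
i=40 'e': node 10→14  emit P5@[39:40]
i=41 'd': node 14→0 ·f
i=42 'b': node 0→4
i=43 'b': node 4→13  emit P4@[42:43]
i=44 'e': node 13→1 ·f
i=45 'a': node 1→0 ·f
i=46 'a': node 0→0
i=47 'c': node 0→10
i=48 'e': node 10→14  emit P5@[47:48]
i=49 'c': node 14→2 ·f  emit P0@[48:49]
i=50 'a': node 2→11 ·f
i=51 'a': node 11→12  emit P3@[49:51]
i=52 'e': node 12→1 ·f
i=53 'c': node 1→2  emit P0@[52:53]
i=54 'c': node 2→10 ·f
i=55 'a': node 10→11
i=56 'c': node 11→10 ·f
i=57 'e': node 10→14  emit P5@[56:57]
i=58 'd': node 14→0 ·f
i=59 'b': node 0→4
i=60 'b': node 4→13  emit P4@[59:60]
i=61 'b': node 13→13 ·f  emit P4@[60:61]
i=62 'e': node 13→1 ·f
i=63 'd': node 1→0 ·f
i=64 'b': node 0→4
i=65 'e': node 4→1 ·f
i=66 'c': node 1→2  emit P0@[65:66]
i=67 'd': node 2→0 ·f
i=68 'e': node 0→1
i=69 'b': node 1→4 ·f
i=70 'b': node 4→13  emit P4@[69:70]
i=71 'c': node 13→10 ·f
i=72 'a': node 10→11
i=73 'a': node 11→12  emit P3@[71:73]
i=74 'e': node 12→1 ·f
i=75 'b': node 1→4 ·f
i=76 'e': node 4→1 ·f
i=77 'c': node 1→2  emit P0@[76:77]
i=78 'e': node 2→14 ·f  emit P5@[77:78]
i=79 'b': node 14→4 ·f

All matches (sorted): [[2,5],[6,5],[8,2],[12,0],[13,1],[13,6],[14,4],[15,4],[18,5],[20,2],[27,5],[29,2],[32,0],[33,1],[33,6],[34,4],[37,3],[40,5],[43,4],[48,5],[49,0],[51,3],[53,0],[57,5],[60,4],[61,4],[66,0],[70,4],[73,3],[77,0],[78,5]]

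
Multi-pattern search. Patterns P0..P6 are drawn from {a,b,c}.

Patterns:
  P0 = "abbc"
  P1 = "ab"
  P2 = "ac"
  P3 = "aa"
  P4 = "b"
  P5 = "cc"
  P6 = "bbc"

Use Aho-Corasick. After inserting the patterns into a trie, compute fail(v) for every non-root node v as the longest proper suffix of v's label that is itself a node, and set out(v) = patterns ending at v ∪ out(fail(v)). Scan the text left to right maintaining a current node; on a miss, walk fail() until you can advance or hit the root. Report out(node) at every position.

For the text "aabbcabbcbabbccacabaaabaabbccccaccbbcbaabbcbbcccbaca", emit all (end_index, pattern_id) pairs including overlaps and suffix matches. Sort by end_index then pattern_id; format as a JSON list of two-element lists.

Build automaton:
Trie (insert patterns):
  n0 'ε': a→1 b→7 c→8
  n1 'a': a→6 b→2 c→5
  n2 'ab': b→3  [P1 ends]
  n3 'abb': c→4
  n4 'abbc': ·  [P0 ends]
  n5 'ac': ·  [P2 ends]
  n6 'aa': ·  [P3 ends]
  n7 'b': b→10  [P4 ends]
  n8 'c': c→9
  n9 'cc': ·  [P5 ends]
  n10 'bb': c→11
  n11 'bbc': ·  [P6 ends]

Failure links (BFS by depth):
  fail(1) 'a': from fail(0)=0 chase 'a': 0 ⇒ 0;  out=∅∪out(0)=∅
  fail(7) 'b': from fail(0)=0 chase 'b': 0 ⇒ 0;  out={4}∪out(0)={4}
  fail(8) 'c': from fail(0)=0 chase 'c': 0 ⇒ 0;  out=∅∪out(0)=∅
  fail(2) 'ab': from fail(1)=0 chase 'b': 0 ⇒ 7;  out={1}∪out(7)={1,4}
  fail(5) 'ac': from fail(1)=0 chase 'c': 0 ⇒ 8;  out={2}∪out(8)={2}
  fail(6) 'aa': from fail(1)=0 chase 'a': 0 ⇒ 1;  out={3}∪out(1)={3}
  fail(9) 'cc': from fail(8)=0 chase 'c': 0 ⇒ 8;  out={5}∪out(8)={5}
  fail(10) 'bb': from fail(7)=0 chase 'b': 0 ⇒ 7;  out=∅∪out(7)={4}
  fail(3) 'abb': from fail(2)=7 chase 'b': 7 ⇒ 10;  out=∅∪out(10)={4}
  fail(11) 'bbc': from fail(10)=7 chase 'c': 7→0 ⇒ 8;  out={6}∪out(8)={6}
  fail(4) 'abbc': from fail(3)=10 chase 'c': 10 ⇒ 11;  out={0}∪out(11)={0,6}

Text stream:
pos 0 'a': at 1
pos 1 'a': at 6  emit P3@[0:1]
pos 2 'b': at 2 ·f  emit P1@[1:2],P4@[2:2]
pos 3 'b': at 3  emit P4@[3:3]
pos 4 'c': at 4  emit P0@[1:4],P6@[2:4]
pos 5 'a': at 1 ·f
pos 6 'b': at 2  emit P1@[5:6],P4@[6:6]
pos 7 'b': at 3  emit P4@[7:7]
pos 8 'c': at 4  emit P0@[5:8],P6@[6:8]
pos 9 'b': at 7 ·f  emit P4@[9:9]
pos 10 'a': at 1 ·f
pos 11 'b': at 2  emit P1@[10:11],P4@[11:11]
pos 12 'b': at 3  emit P4@[12:12]
pos 13 'c': at 4  emit P0@[10:13],P6@[11:13]
pos 14 'c': at 9 ·f  emit P5@[13:14]
pos 15 'a': at 1 ·f
pos 16 'c': at 5  emit P2@[15:16]
pos 17 'a': at 1 ·f
pos 18 'b': at 2  emit P1@[17:18],P4@[18:18]
pos 19 'a': at 1 ·f
pos 20 'a': at 6  emit P3@[19:20]
pos 21 'a': at 6 ·f  emit P3@[20:21]
pos 22 'b': at 2 ·f  emit P1@[21:22],P4@[22:22]
pos 23 'a': at 1 ·f
pos 24 'a': at 6  emit P3@[23:24]
pos 25 'b': at 2 ·f  emit P1@[24:25],P4@[25:25]
pos 26 'b': at 3  emit P4@[26:26]
pos 27 'c': at 4  emit P0@[24:27],P6@[25:27]
pos 28 'c': at 9 ·f  emit P5@[27:28]
pos 29 'c': at 9 ·f  emit P5@[28:29]
pos 30 'c': at 9 ·f  emit P5@[29:30]
pos 31 'a': at 1 ·f
pos 32 'c': at 5  emit P2@[31:32]
pos 33 'c': at 9 ·f  emit P5@[32:33]
pos 34 'b': at 7 ·f  emit P4@[34:34]
pos 35 'b': at 10  emit P4@[35:35]
pos 36 'c': at 11  emit P6@[34:36]
pos 37 'b': at 7 ·f  emit P4@[37:37]
pos 38 'a': at 1 ·f
pos 39 'a': at 6  emit P3@[38:39]
pos 40 'b': at 2 ·f  emit P1@[39:40],P4@[40:40]
pos 41 'b': at 3  emit P4@[41:41]
pos 42 'c': at 4  emit P0@[39:42],P6@[40:42]
pos 43 'b': at 7 ·f  emit P4@[43:43]
pos 44 'b': at 10  emit P4@[44:44]
pos 45 'c': at 11  emit P6@[43:45]
pos 46 'c': at 9 ·f  emit P5@[45:46]
pos 47 'c': at 9 ·f  emit P5@[46:47]
pos 48 'b': at 7 ·f  emit P4@[48:48]
pos 49 'a': at 1 ·f
pos 50 'c': at 5  emit P2@[49:50]
pos 51 'a': at 1 ·f

All matches (sorted): [[1,3],[2,1],[2,4],[3,4],[4,0],[4,6],[6,1],[6,4],[7,4],[8,0],[8,6],[9,4],[11,1],[11,4],[12,4],[13,0],[13,6],[14,5],[16,2],[18,1],[18,4],[20,3],[21,3],[22,1],[22,4],[24,3],[25,1],[25,4],[26,4],[27,0],[27,6],[28,5],[29,5],[30,5],[32,2],[33,5],[34,4],[35,4],[36,6],[37,4],[39,3],[40,1],[40,4],[41,4],[42,0],[42,6],[43,4],[44,4],[45,6],[46,5],[47,5],[48,4],[50,2]]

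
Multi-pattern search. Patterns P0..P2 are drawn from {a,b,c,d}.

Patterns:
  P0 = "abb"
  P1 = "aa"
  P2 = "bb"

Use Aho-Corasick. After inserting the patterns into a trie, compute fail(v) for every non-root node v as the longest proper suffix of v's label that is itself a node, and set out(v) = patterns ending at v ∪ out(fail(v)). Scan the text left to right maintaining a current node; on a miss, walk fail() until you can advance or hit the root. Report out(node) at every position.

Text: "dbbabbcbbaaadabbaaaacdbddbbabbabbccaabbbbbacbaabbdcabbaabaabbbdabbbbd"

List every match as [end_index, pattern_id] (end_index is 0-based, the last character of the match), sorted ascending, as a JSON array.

Build automaton:
Trie nodes:
  n0 'ε': a→1 b→5
  n1 'a': a→4 b→2
  n2 'ab': b→3
  n3 'abb': ·  [P0 ends]
  n4 'aa': ·  [P1 ends]
  n5 'b': b→6
  n6 'bb': ·  [P2 ends]

BFS fail/out derivation:
  n1('a'): parent n0 fail=0; on 'a' 0 → fail=0;  out ∅∪∅=∅
  n5('b'): parent n0 fail=0; on 'b' 0 → fail=0;  out ∅∪∅=∅
  n2('ab'): parent n1 fail=0; on 'b' 0 → fail=5;  out ∅∪∅=∅
  n4('aa'): parent n1 fail=0; on 'a' 0 → fail=1;  out {1}∪∅={1}
  n6('bb'): parent n5 fail=0; on 'b' 0 → fail=5;  out {2}∪∅={2}
  n3('abb'): parent n2 fail=5; on 'b' 5 → fail=6;  out {0}∪{2}={0,2}

Run:
[0] read 'd'  n0⇒n0
[1] read 'b'  n0⇒n5
[2] read 'b'  n5⇒n6  → match P2@[1:2]
[3] read 'a'  n6⇒n1 ·f
[4] read 'b'  n1⇒n2
[5] read 'b'  n2⇒n3  → match P0@[3:5],P2@[4:5]
[6] read 'c'  n3⇒n0 ·f
[7] read 'b'  n0⇒n5
[8] read 'b'  n5⇒n6  → match P2@[7:8]
[9] read 'a'  n6⇒n1 ·f
[10] read 'a'  n1⇒n4  → match P1@[9:10]
[11] read 'a'  n4⇒n4 ·f  → match P1@[10:11]
[12] read 'd'  n4⇒n0 ·f
[13] read 'a'  n0⇒n1
[14] read 'b'  n1⇒n2
[15] read 'b'  n2⇒n3  → match P0@[13:15],P2@[14:15]
[16] read 'a'  n3⇒n1 ·f
[17] read 'a'  n1⇒n4  → match P1@[16:17]
[18] read 'a'  n4⇒n4 ·f  → match P1@[17:18]
[19] read 'a'  n4⇒n4 ·f  → match P1@[18:19]
[20] read 'c'  n4⇒n0 ·f
[21] read 'd'  n0⇒n0
[22] read 'b'  n0⇒n5
[23] read 'd'  n5⇒n0 ·f
[24] read 'd'  n0⇒n0
[25] read 'b'  n0⇒n5
[26] read 'b'  n5⇒n6  → match P2@[25:26]
[27] read 'a'  n6⇒n1 ·f
[28] read 'b'  n1⇒n2
[29] read 'b'  n2⇒n3  → match P0@[27:29],P2@[28:29]
[30] read 'a'  n3⇒n1 ·f
[31] read 'b'  n1⇒n2
[32] read 'b'  n2⇒n3  → match P0@[30:32],P2@[31:32]
[33] read 'c'  n3⇒n0 ·f
[34] read 'c'  n0⇒n0
[35] read 'a'  n0⇒n1
[36] read 'a'  n1⇒n4  → match P1@[35:36]
[37] read 'b'  n4⇒n2 ·f
[38] read 'b'  n2⇒n3  → match P0@[36:38],P2@[37:38]
[39] read 'b'  n3⇒n6 ·f  → match P2@[38:39]
[40] read 'b'  n6⇒n6 ·f  → match P2@[39:40]
[41] read 'b'  n6⇒n6 ·f  → match P2@[40:41]
[42] read 'a'  n6⇒n1 ·f
[43] read 'c'  n1⇒n0 ·f
[44] read 'b'  n0⇒n5
[45] read 'a'  n5⇒n1 ·f
[46] read 'a'  n1⇒n4  → match P1@[45:46]
[47] read 'b'  n4⇒n2 ·f
[48] read 'b'  n2⇒n3  → match P0@[46:48],P2@[47:48]
[49] read 'd'  n3⇒n0 ·f
[50] read 'c'  n0⇒n0
[51] read 'a'  n0⇒n1
[52] read 'b'  n1⇒n2
[53] read 'b'  n2⇒n3  → match P0@[51:53],P2@[52:53]
[54] read 'a'  n3⇒n1 ·f
[55] read 'a'  n1⇒n4  → match P1@[54:55]
[56] read 'b'  n4⇒n2 ·f
[57] read 'a'  n2⇒n1 ·f
[58] read 'a'  n1⇒n4  → match P1@[57:58]
[59] read 'b'  n4⇒n2 ·f
[60] read 'b'  n2⇒n3  → match P0@[58:60],P2@[59:60]
[61] read 'b'  n3⇒n6 ·f  → match P2@[60:61]
[62] read 'd'  n6⇒n0 ·f
[63] read 'a'  n0⇒n1
[64] read 'b'  n1⇒n2
[65] read 'b'  n2⇒n3  → match P0@[63:65],P2@[64:65]
[66] read 'b'  n3⇒n6 ·f  → match P2@[65:66]
[67] read 'b'  n6⇒n6 ·f  → match P2@[66:67]
[68] read 'd'  n6⇒n0 ·f

All matches (sorted): [[2,2],[5,0],[5,2],[8,2],[10,1],[11,1],[15,0],[15,2],[17,1],[18,1],[19,1],[26,2],[29,0],[29,2],[32,0],[32,2],[36,1],[38,0],[38,2],[39,2],[40,2],[41,2],[46,1],[48,0],[48,2],[53,0],[53,2],[55,1],[58,1],[60,0],[60,2],[61,2],[65,0],[65,2],[66,2],[67,2]]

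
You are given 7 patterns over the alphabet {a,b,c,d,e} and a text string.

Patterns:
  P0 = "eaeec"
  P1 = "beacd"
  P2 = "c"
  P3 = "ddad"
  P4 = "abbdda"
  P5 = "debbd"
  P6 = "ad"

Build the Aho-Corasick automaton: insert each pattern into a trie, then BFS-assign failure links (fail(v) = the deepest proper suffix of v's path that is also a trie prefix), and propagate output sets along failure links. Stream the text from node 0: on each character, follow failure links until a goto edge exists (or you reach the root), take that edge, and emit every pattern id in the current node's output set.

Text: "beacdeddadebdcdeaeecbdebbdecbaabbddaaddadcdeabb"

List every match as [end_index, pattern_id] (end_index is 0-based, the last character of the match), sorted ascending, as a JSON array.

Build automaton:
Trie (insert patterns):
  n0 'ε': a→16 b→6 c→11 d→12 e→1
  n1 'e': a→2
  n2 'ea': e→3
  n3 'eae': e→4
  n4 'eaee': c→5
  n5 'eaeec': ·  [P0 ends]
  n6 'b': e→7
  n7 'be': a→8
  n8 'bea': c→9
  n9 'beac': d→10
  n10 'beacd': ·  [P1 ends]
  n11 'c': ·  [P2 ends]
  n12 'd': d→13 e→22
  n13 'dd': a→14
  n14 'dda': d→15
  n15 'ddad': ·  [P3 ends]
  n16 'a': b→17 d→26
  n17 'ab': b→18
  n18 'abb': d→19
  n19 'abbd': d→20
  n20 'abbdd': a→21
  n21 'abbdda': ·  [P4 ends]
  n22 'de': b→23
  n23 'deb': b→24
  n24 'debb': d→25
  n25 'debbd': ·  [P5 ends]
  n26 'ad': ·  [P6 ends]

BFS fail/out derivation:
  n1('e'): parent n0 fail=0; on 'e' 0 → fail=0;  out ∅∪∅=∅
  n6('b'): parent n0 fail=0; on 'b' 0 → fail=0;  out ∅∪∅=∅
  n11('c'): parent n0 fail=0; on 'c' 0 → fail=0;  out {2}∪∅={2}
  n12('d'): parent n0 fail=0; on 'd' 0 → fail=0;  out ∅∪∅=∅
  n16('a'): parent n0 fail=0; on 'a' 0 → fail=0;  out ∅∪∅=∅
  n2('ea'): parent n1 fail=0; on 'a' 0 → fail=16;  out ∅∪∅=∅
  n7('be'): parent n6 fail=0; on 'e' 0 → fail=1;  out ∅∪∅=∅
  n13('dd'): parent n12 fail=0; on 'd' 0 → fail=12;  out ∅∪∅=∅
  n17('ab'): parent n16 fail=0; on 'b' 0 → fail=6;  out ∅∪∅=∅
  n22('de'): parent n12 fail=0; on 'e' 0 → fail=1;  out ∅∪∅=∅
  n26('ad'): parent n16 fail=0; on 'd' 0 → fail=12;  out {6}∪∅={6}
  n3('eae'): parent n2 fail=16; on 'e' 16→0 → fail=1;  out ∅∪∅=∅
  n8('bea'): parent n7 fail=1; on 'a' 1 → fail=2;  out ∅∪∅=∅
  n14('dda'): parent n13 fail=12; on 'a' 12→0 → fail=16;  out ∅∪∅=∅
  n18('abb'): parent n17 fail=6; on 'b' 6→0 → fail=6;  out ∅∪∅=∅
  n23('deb'): parent n22 fail=1; on 'b' 1→0 → fail=6;  out ∅∪∅=∅
  n4('eaee'): parent n3 fail=1; on 'e' 1→0 → fail=1;  out ∅∪∅=∅
  n9('beac'): parent n8 fail=2; on 'c' 2→16→0 → fail=11;  out ∅∪{2}={2}
  n15('ddad'): parent n14 fail=16; on 'd' 16 → fail=26;  out {3}∪{6}={3,6}
  n19('abbd'): parent n18 fail=6; on 'd' 6→0 → fail=12;  out ∅∪∅=∅
  n24('debb'): parent n23 fail=6; on 'b' 6→0 → fail=6;  out ∅∪∅=∅
  n5('eaeec'): parent n4 fail=1; on 'c' 1→0 → fail=11;  out {0}∪{2}={0,2}
  n10('beacd'): parent n9 fail=11; on 'd' 11→0 → fail=12;  out {1}∪∅={1}
  n20('abbdd'): parent n19 fail=12; on 'd' 12 → fail=13;  out ∅∪∅=∅
  n25('debbd'): parent n24 fail=6; on 'd' 6→0 → fail=12;  out {5}∪∅={5}
  n21('abbdda'): parent n20 fail=13; on 'a' 13 → fail=14;  out {4}∪∅={4}

Run:
i=0 'b': node 0→6
i=1 'e': node 6→7
i=2 'a': node 7→8
i=3 'c': node 8→9  ** P2@[3:3]
i=4 'd': node 9→10  ** P1@[0:4]
i=5 'e': node 10→22 ·f
i=6 'd': node 22→12 ·f
i=7 'd': node 12→13
i=8 'a': node 13→14
i=9 'd': node 14→15  ** P3@[6:9],P6@[8:9]
i=10 'e': node 15→22 ·f
i=11 'b': node 22→23
i=12 'd': node 23→12 ·f
i=13 'c': node 12→11 ·f  ** P2@[13:13]
i=14 'd': node 11→12 ·f
i=15 'e': node 12→22
i=16 'a': node 22→2 ·f
i=17 'e': node 2→3
i=18 'e': node 3→4
i=19 'c': node 4→5  ** P0@[15:19],P2@[19:19]
i=20 'b': node 5→6 ·f
i=21 'd': node 6→12 ·f
i=22 'e': node 12→22
i=23 'b': node 22→23
i=24 'b': node 23→24
i=25 'd': node 24→25  ** P5@[21:25]
i=26 'e': node 25→22 ·f
i=27 'c': node 22→11 ·f  ** P2@[27:27]
i=28 'b': node 11→6 ·f
i=29 'a': node 6→16 ·f
i=30 'a': node 16→16 ·f
i=31 'b': node 16→17
i=32 'b': node 17→18
i=33 'd': node 18→19
i=34 'd': node 19→20
i=35 'a': node 20→21  ** P4@[30:35]
i=36 'a': node 21→16 ·f
i=37 'd': node 16→26  ** P6@[36:37]
i=38 'd': node 26→13 ·f
i=39 'a': node 13→14
i=40 'd': node 14→15  ** P3@[37:40],P6@[39:40]
i=41 'c': node 15→11 ·f  ** P2@[41:41]
i=42 'd': node 11→12 ·f
i=43 'e': node 12→22
i=44 'a': node 22→2 ·f
i=45 'b': node 2→17 ·f
i=46 'b': node 17→18

Matches: [[3,2],[4,1],[9,3],[9,6],[13,2],[19,0],[19,2],[25,5],[27,2],[35,4],[37,6],[40,3],[40,6],[41,2]]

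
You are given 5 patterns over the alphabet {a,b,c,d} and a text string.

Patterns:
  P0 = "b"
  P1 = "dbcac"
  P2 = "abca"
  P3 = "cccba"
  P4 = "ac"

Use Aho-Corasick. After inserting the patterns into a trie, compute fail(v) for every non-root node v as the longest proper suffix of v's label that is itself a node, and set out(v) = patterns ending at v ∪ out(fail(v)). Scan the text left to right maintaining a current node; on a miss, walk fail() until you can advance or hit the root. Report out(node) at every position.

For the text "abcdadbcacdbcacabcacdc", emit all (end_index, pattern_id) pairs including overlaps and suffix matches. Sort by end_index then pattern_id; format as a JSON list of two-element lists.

Construct AC machine:
Trie nodes:
  n0 'ε': a→7 b→1 c→11 d→2
  n1 'b': ·  ←P0
  n2 'd': b→3
  n3 'db': c→4
  n4 'dbc': a→5
  n5 'dbca': c→6
  n6 'dbcac': ·  ←P1
  n7 'a': b→8 c→16
  n8 'ab': c→9
  n9 'abc': a→10
  n10 'abca': ·  ←P2
  n11 'c': c→12
  n12 'cc': c→13
  n13 'ccc': b→14
  n14 'cccb': a→15
  n15 'cccba': ·  ←P3
  n16 'ac': ·  ←P4

Failure links (BFS by depth):
  n1('b'): parent n0 fail=0; on 'b' 0 → fail=0;  out {0}∪∅={0}
  n2('d'): parent n0 fail=0; on 'd' 0 → fail=0;  out ∅∪∅=∅
  n7('a'): parent n0 fail=0; on 'a' 0 → fail=0;  out ∅∪∅=∅
  n11('c'): parent n0 fail=0; on 'c' 0 → fail=0;  out ∅∪∅=∅
  n3('db'): parent n2 fail=0; on 'b' 0 → fail=1;  out ∅∪{0}={0}
  n8('ab'): parent n7 fail=0; on 'b' 0 → fail=1;  out ∅∪{0}={0}
  n12('cc'): parent n11 fail=0; on 'c' 0 → fail=11;  out ∅∪∅=∅
  n16('ac'): parent n7 fail=0; on 'c' 0 → fail=11;  out {4}∪∅={4}
  n4('dbc'): parent n3 fail=1; on 'c' 1→0 → fail=11;  out ∅∪∅=∅
  n9('abc'): parent n8 fail=1; on 'c' 1→0 → fail=11;  out ∅∪∅=∅
  n13('ccc'): parent n12 fail=11; on 'c' 11 → fail=12;  out ∅∪∅=∅
  n5('dbca'): parent n4 fail=11; on 'a' 11→0 → fail=7;  out ∅∪∅=∅
  n10('abca'): parent n9 fail=11; on 'a' 11→0 → fail=7;  out {2}∪∅={2}
  n14('cccb'): parent n13 fail=12; on 'b' 12→11→0 → fail=1;  out ∅∪{0}={0}
  n6('dbcac'): parent n5 fail=7; on 'c' 7 → fail=16;  out {1}∪{4}={1,4}
  n15('cccba'): parent n14 fail=1; on 'a' 1→0 → fail=7;  out {3}∪∅={3}

Scan:
[0] read 'a'  n0⇒n7
[1] read 'b'  n7⇒n8  ** P0@[1:1]
[2] read 'c'  n8⇒n9
[3] read 'd'  n9⇒n2 (fail-walked)
[4] read 'a'  n2⇒n7 (fail-walked)
[5] read 'd'  n7⇒n2 (fail-walked)
[6] read 'b'  n2⇒n3  ** P0@[6:6]
[7] read 'c'  n3⇒n4
[8] read 'a'  n4⇒n5
[9] read 'c'  n5⇒n6  ** P1@[5:9],P4@[8:9]
[10] read 'd'  n6⇒n2 (fail-walked)
[11] read 'b'  n2⇒n3  ** P0@[11:11]
[12] read 'c'  n3⇒n4
[13] read 'a'  n4⇒n5
[14] read 'c'  n5⇒n6  ** P1@[10:14],P4@[13:14]
[15] read 'a'  n6⇒n7 (fail-walked)
[16] read 'b'  n7⇒n8  ** P0@[16:16]
[17] read 'c'  n8⇒n9
[18] read 'a'  n9⇒n10  ** P2@[15:18]
[19] read 'c'  n10⇒n16 (fail-walked)  ** P4@[18:19]
[20] read 'd'  n16⇒n2 (fail-walked)
[21] read 'c'  n2⇒n11 (fail-walked)

Matches: [[1,0],[6,0],[9,1],[9,4],[11,0],[14,1],[14,4],[16,0],[18,2],[19,4]]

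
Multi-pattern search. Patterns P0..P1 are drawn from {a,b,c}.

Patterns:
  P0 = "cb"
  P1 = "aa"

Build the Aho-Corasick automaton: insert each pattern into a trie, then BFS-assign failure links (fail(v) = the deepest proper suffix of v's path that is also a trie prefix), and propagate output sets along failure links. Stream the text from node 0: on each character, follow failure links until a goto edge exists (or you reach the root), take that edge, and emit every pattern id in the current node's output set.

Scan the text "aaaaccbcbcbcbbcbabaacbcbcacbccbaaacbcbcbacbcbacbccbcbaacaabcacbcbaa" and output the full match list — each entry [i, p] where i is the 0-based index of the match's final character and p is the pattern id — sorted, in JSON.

Construct AC machine:
Trie (insert patterns):
  n0 'ε': a→3 c→1
  n1 'c': b→2
  n2 'cb': ·  ←P0
  n3 'a': a→4
  n4 'aa': ·  ←P1

BFS fail/out derivation:
  fail(1) 'c': from fail(0)=0 chase 'c': 0 ⇒ 0;  out=∅∪out(0)=∅
  fail(3) 'a': from fail(0)=0 chase 'a': 0 ⇒ 0;  out=∅∪out(0)=∅
  fail(2) 'cb': from fail(1)=0 chase 'b': 0 ⇒ 0;  out={0}∪out(0)={0}
  fail(4) 'aa': from fail(3)=0 chase 'a': 0 ⇒ 3;  out={1}∪out(3)={1}

Text stream:
i=0 'a': node 0→3
i=1 'a': node 3→4  emit P1@[0:1]
i=2 'a': node 4→4 (via fail)  emit P1@[1:2]
i=3 'a': node 4→4 (via fail)  emit P1@[2:3]
i=4 'c': node 4→1 (via fail)
i=5 'c': node 1→1 (via fail)
i=6 'b': node 1→2  emit P0@[5:6]
i=7 'c': node 2→1 (via fail)
i=8 'b': node 1→2  emit P0@[7:8]
i=9 'c': node 2→1 (via fail)
i=10 'b': node 1→2  emit P0@[9:10]
i=11 'c': node 2→1 (via fail)
i=12 'b': node 1→2  emit P0@[11:12]
i=13 'b': node 2→0 (via fail)
i=14 'c': node 0→1
i=15 'b': node 1→2  emit P0@[14:15]
i=16 'a': node 2→3 (via fail)
i=17 'b': node 3→0 (via fail)
i=18 'a': node 0→3
i=19 'a': node 3→4  emit P1@[18:19]
i=20 'c': node 4→1 (via fail)
i=21 'b': node 1→2  emit P0@[20:21]
i=22 'c': node 2→1 (via fail)
i=23 'b': node 1→2  emit P0@[22:23]
i=24 'c': node 2→1 (via fail)
i=25 'a': node 1→3 (via fail)
i=26 'c': node 3→1 (via fail)
i=27 'b': node 1→2  emit P0@[26:27]
i=28 'c': node 2→1 (via fail)
i=29 'c': node 1→1 (via fail)
i=30 'b': node 1→2  emit P0@[29:30]
i=31 'a': node 2→3 (via fail)
i=32 'a': node 3→4  emit P1@[31:32]
i=33 'a': node 4→4 (via fail)  emit P1@[32:33]
i=34 'c': node 4→1 (via fail)
i=35 'b': node 1→2  emit P0@[34:35]
i=36 'c': node 2→1 (via fail)
i=37 'b': node 1→2  emit P0@[36:37]
i=38 'c': node 2→1 (via fail)
i=39 'b': node 1→2  emit P0@[38:39]
i=40 'a': node 2→3 (via fail)
i=41 'c': node 3→1 (via fail)
i=42 'b': node 1→2  emit P0@[41:42]
i=43 'c': node 2→1 (via fail)
i=44 'b': node 1→2  emit P0@[43:44]
i=45 'a': node 2→3 (via fail)
i=46 'c': node 3→1 (via fail)
i=47 'b': node 1→2  emit P0@[46:47]
i=48 'c': node 2→1 (via fail)
i=49 'c': node 1→1 (via fail)
i=50 'b': node 1→2  emit P0@[49:50]
i=51 'c': node 2→1 (via fail)
i=52 'b': node 1→2  emit P0@[51:52]
i=53 'a': node 2→3 (via fail)
i=54 'a': node 3→4  emit P1@[53:54]
i=55 'c': node 4→1 (via fail)
i=56 'a': node 1→3 (via fail)
i=57 'a': node 3→4  emit P1@[56:57]
i=58 'b': node 4→0 (via fail)
i=59 'c': node 0→1
i=60 'a': node 1→3 (via fail)
i=61 'c': node 3→1 (via fail)
i=62 'b': node 1→2  emit P0@[61:62]
i=63 'c': node 2→1 (via fail)
i=64 'b': node 1→2  emit P0@[63:64]
i=65 'a': node 2→3 (via fail)
i=66 'a': node 3→4  emit P1@[65:66]

All matches (sorted): [[1,1],[2,1],[3,1],[6,0],[8,0],[10,0],[12,0],[15,0],[19,1],[21,0],[23,0],[27,0],[30,0],[32,1],[33,1],[35,0],[37,0],[39,0],[42,0],[44,0],[47,0],[50,0],[52,0],[54,1],[57,1],[62,0],[64,0],[66,1]]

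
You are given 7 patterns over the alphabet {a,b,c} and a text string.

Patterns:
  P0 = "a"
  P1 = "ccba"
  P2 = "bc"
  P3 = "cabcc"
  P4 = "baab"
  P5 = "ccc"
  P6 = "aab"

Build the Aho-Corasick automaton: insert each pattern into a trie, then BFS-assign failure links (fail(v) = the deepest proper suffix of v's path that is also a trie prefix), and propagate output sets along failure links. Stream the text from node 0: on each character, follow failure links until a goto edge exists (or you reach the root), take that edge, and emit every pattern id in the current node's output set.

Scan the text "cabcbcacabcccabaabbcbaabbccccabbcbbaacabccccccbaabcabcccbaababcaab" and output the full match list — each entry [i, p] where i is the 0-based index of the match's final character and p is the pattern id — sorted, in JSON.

Build:
Trie (insert patterns):
  0='ε' goto a→1 b→6 c→2
  1='a' goto a→16  [P0 ends]
  2='c' goto a→8 c→3
  3='cc' goto b→4 c→15
  4='ccb' goto a→5
  5='ccba' goto ·  [P1 ends]
  6='b' goto a→12 c→7
  7='bc' goto ·  [P2 ends]
  8='ca' goto b→9
  9='cab' goto c→10
  10='cabc' goto c→11
  11='cabcc' goto ·  [P3 ends]
  12='ba' goto a→13
  13='baa' goto b→14
  14='baab' goto ·  [P4 ends]
  15='ccc' goto ·  [P5 ends]
  16='aa' goto b→17
  17='aab' goto ·  [P6 ends]

Failure links (BFS by depth):
  n1('a'): parent n0 fail=0; on 'a' 0 → fail=0;  out {0}∪∅={0}
  n2('c'): parent n0 fail=0; on 'c' 0 → fail=0;  out ∅∪∅=∅
  n6('b'): parent n0 fail=0; on 'b' 0 → fail=0;  out ∅∪∅=∅
  n3('cc'): parent n2 fail=0; on 'c' 0 → fail=2;  out ∅∪∅=∅
  n7('bc'): parent n6 fail=0; on 'c' 0 → fail=2;  out {2}∪∅={2}
  n8('ca'): parent n2 fail=0; on 'a' 0 → fail=1;  out ∅∪{0}={0}
  n12('ba'): parent n6 fail=0; on 'a' 0 → fail=1;  out ∅∪{0}={0}
  n16('aa'): parent n1 fail=0; on 'a' 0 → fail=1;  out ∅∪{0}={0}
  n4('ccb'): parent n3 fail=2; on 'b' 2→0 → fail=6;  out ∅∪∅=∅
  n9('cab'): parent n8 fail=1; on 'b' 1→0 → fail=6;  out ∅∪∅=∅
  n13('baa'): parent n12 fail=1; on 'a' 1 → fail=16;  out ∅∪{0}={0}
  n15('ccc'): parent n3 fail=2; on 'c' 2 → fail=3;  out {5}∪∅={5}
  n17('aab'): parent n16 fail=1; on 'b' 1→0 → fail=6;  out {6}∪∅={6}
  n5('ccba'): parent n4 fail=6; on 'a' 6 → fail=12;  out {1}∪{0}={0,1}
  n10('cabc'): parent n9 fail=6; on 'c' 6 → fail=7;  out ∅∪{2}={2}
  n14('baab'): parent n13 fail=16; on 'b' 16 → fail=17;  out {4}∪{6}={4,6}
  n11('cabcc'): parent n10 fail=7; on 'c' 7→2 → fail=3;  out {3}∪∅={3}

Scan:
pos 0 'c': at 2
pos 1 'a': at 8  → match P0@[1:1]
pos 2 'b': at 9
pos 3 'c': at 10  → match P2@[2:3]
pos 4 'b': at 6 (fail-walked)
pos 5 'c': at 7  → match P2@[4:5]
pos 6 'a': at 8 (fail-walked)  → match P0@[6:6]
pos 7 'c': at 2 (fail-walked)
pos 8 'a': at 8  → match P0@[8:8]
pos 9 'b': at 9
pos 10 'c': at 10  → match P2@[9:10]
pos 11 'c': at 11  → match P3@[7:11]
pos 12 'c': at 15 (fail-walked)  → match P5@[10:12]
pos 13 'a': at 8 (fail-walked)  → match P0@[13:13]
pos 14 'b': at 9
pos 15 'a': at 12 (fail-walked)  → match P0@[15:15]
pos 16 'a': at 13  → match P0@[16:16]
pos 17 'b': at 14  → match P4@[14:17],P6@[15:17]
pos 18 'b': at 6 (fail-walked)
pos 19 'c': at 7  → match P2@[18:19]
pos 20 'b': at 6 (fail-walked)
pos 21 'a': at 12  → match P0@[21:21]
pos 22 'a': at 13  → match P0@[22:22]
pos 23 'b': at 14  → match P4@[20:23],P6@[21:23]
pos 24 'b': at 6 (fail-walked)
pos 25 'c': at 7  → match P2@[24:25]
pos 26 'c': at 3 (fail-walked)
pos 27 'c': at 15  → match P5@[25:27]
pos 28 'c': at 15 (fail-walked)  → match P5@[26:28]
pos 29 'a': at 8 (fail-walked)  → match P0@[29:29]
pos 30 'b': at 9
pos 31 'b': at 6 (fail-walked)
pos 32 'c': at 7  → match P2@[31:32]
pos 33 'b': at 6 (fail-walked)
pos 34 'b': at 6 (fail-walked)
pos 35 'a': at 12  → match P0@[35:35]
pos 36 'a': at 13  → match P0@[36:36]
pos 37 'c': at 2 (fail-walked)
pos 38 'a': at 8  → match P0@[38:38]
pos 39 'b': at 9
pos 40 'c': at 10  → match P2@[39:40]
pos 41 'c': at 11  → match P3@[37:41]
pos 42 'c': at 15 (fail-walked)  → match P5@[40:42]
pos 43 'c': at 15 (fail-walked)  → match P5@[41:43]
pos 44 'c': at 15 (fail-walked)  → match P5@[42:44]
pos 45 'c': at 15 (fail-walked)  → match P5@[43:45]
pos 46 'b': at 4 (fail-walked)
pos 47 'a': at 5  → match P0@[47:47],P1@[44:47]
pos 48 'a': at 13 (fail-walked)  → match P0@[48:48]
pos 49 'b': at 14  → match P4@[46:49],P6@[47:49]
pos 50 'c': at 7 (fail-walked)  → match P2@[49:50]
pos 51 'a': at 8 (fail-walked)  → match P0@[51:51]
pos 52 'b': at 9
pos 53 'c': at 10  → match P2@[52:53]
pos 54 'c': at 11  → match P3@[50:54]
pos 55 'c': at 15 (fail-walked)  → match P5@[53:55]
pos 56 'b': at 4 (fail-walked)
pos 57 'a': at 5  → match P0@[57:57],P1@[54:57]
pos 58 'a': at 13 (fail-walked)  → match P0@[58:58]
pos 59 'b': at 14  → match P4@[56:59],P6@[57:59]
pos 60 'a': at 12 (fail-walked)  → match P0@[60:60]
pos 61 'b': at 6 (fail-walked)
pos 62 'c': at 7  → match P2@[61:62]
pos 63 'a': at 8 (fail-walked)  → match P0@[63:63]
pos 64 'a': at 16 (fail-walked)  → match P0@[64:64]
pos 65 'b': at 17  → match P6@[63:65]

Result: [[1,0],[3,2],[5,2],[6,0],[8,0],[10,2],[11,3],[12,5],[13,0],[15,0],[16,0],[17,4],[17,6],[19,2],[21,0],[22,0],[23,4],[23,6],[25,2],[27,5],[28,5],[29,0],[32,2],[35,0],[36,0],[38,0],[40,2],[41,3],[42,5],[43,5],[44,5],[45,5],[47,0],[47,1],[48,0],[49,4],[49,6],[50,2],[51,0],[53,2],[54,3],[55,5],[57,0],[57,1],[58,0],[59,4],[59,6],[60,0],[62,2],[63,0],[64,0],[65,6]]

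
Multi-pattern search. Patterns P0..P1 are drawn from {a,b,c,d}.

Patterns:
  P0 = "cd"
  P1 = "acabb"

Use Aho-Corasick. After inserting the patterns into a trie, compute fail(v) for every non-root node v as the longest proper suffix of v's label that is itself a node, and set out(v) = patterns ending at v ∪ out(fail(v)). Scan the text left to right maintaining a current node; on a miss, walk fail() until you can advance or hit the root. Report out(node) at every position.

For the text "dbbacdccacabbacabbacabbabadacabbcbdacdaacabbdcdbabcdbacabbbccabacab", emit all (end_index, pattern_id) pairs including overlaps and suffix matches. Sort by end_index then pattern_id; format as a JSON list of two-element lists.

Construct AC machine:
Trie nodes:
  n0 'ε': a→3 c→1
  n1 'c': d→2
  n2 'cd': ·  ←P0
  n3 'a': c→4
  n4 'ac': a→5
  n5 'aca': b→6
  n6 'acab': b→7
  n7 'acabb': ·  ←P1

BFS fail/out derivation:
  fail(1) 'c': from fail(0)=0 chase 'c': 0 ⇒ 0;  out=∅∪out(0)=∅
  fail(3) 'a': from fail(0)=0 chase 'a': 0 ⇒ 0;  out=∅∪out(0)=∅
  fail(2) 'cd': from fail(1)=0 chase 'd': 0 ⇒ 0;  out={0}∪out(0)={0}
  fail(4) 'ac': from fail(3)=0 chase 'c': 0 ⇒ 1;  out=∅∪out(1)=∅
  fail(5) 'aca': from fail(4)=1 chase 'a': 1→0 ⇒ 3;  out=∅∪out(3)=∅
  fail(6) 'acab': from fail(5)=3 chase 'b': 3→0 ⇒ 0;  out=∅∪out(0)=∅
  fail(7) 'acabb': from fail(6)=0 chase 'b': 0 ⇒ 0;  out={1}∪out(0)={1}

Run:
pos 0 'd': at 0
pos 1 'b': at 0
pos 2 'b': at 0
pos 3 'a': at 3
pos 4 'c': at 4
pos 5 'd': at 2 ·f  → match P0@[4:5]
pos 6 'c': at 1 ·f
pos 7 'c': at 1 ·f
pos 8 'a': at 3 ·f
pos 9 'c': at 4
pos 10 'a': at 5
pos 11 'b': at 6
pos 12 'b': at 7  → match P1@[8:12]
pos 13 'a': at 3 ·f
pos 14 'c': at 4
pos 15 'a': at 5
pos 16 'b': at 6
pos 17 'b': at 7  → match P1@[13:17]
pos 18 'a': at 3 ·f
pos 19 'c': at 4
pos 20 'a': at 5
pos 21 'b': at 6
pos 22 'b': at 7  → match P1@[18:22]
pos 23 'a': at 3 ·f
pos 24 'b': at 0 ·f
pos 25 'a': at 3
pos 26 'd': at 0 ·f
pos 27 'a': at 3
pos 28 'c': at 4
pos 29 'a': at 5
pos 30 'b': at 6
pos 31 'b': at 7  → match P1@[27:31]
pos 32 'c': at 1 ·f
pos 33 'b': at 0 ·f
pos 34 'd': at 0
pos 35 'a': at 3
pos 36 'c': at 4
pos 37 'd': at 2 ·f  → match P0@[36:37]
pos 38 'a': at 3 ·f
pos 39 'a': at 3 ·f
pos 40 'c': at 4
pos 41 'a': at 5
pos 42 'b': at 6
pos 43 'b': at 7  → match P1@[39:43]
pos 44 'd': at 0 ·f
pos 45 'c': at 1
pos 46 'd': at 2  → match P0@[45:46]
pos 47 'b': at 0 ·f
pos 48 'a': at 3
pos 49 'b': at 0 ·f
pos 50 'c': at 1
pos 51 'd': at 2  → match P0@[50:51]
pos 52 'b': at 0 ·f
pos 53 'a': at 3
pos 54 'c': at 4
pos 55 'a': at 5
pos 56 'b': at 6
pos 57 'b': at 7  → match P1@[53:57]
pos 58 'b': at 0 ·f
pos 59 'c': at 1
pos 60 'c': at 1 ·f
pos 61 'a': at 3 ·f
pos 62 'b': at 0 ·f
pos 63 'a': at 3
pos 64 'c': at 4
pos 65 'a': at 5
pos 66 'b': at 6

Matches: [[5,0],[12,1],[17,1],[22,1],[31,1],[37,0],[43,1],[46,0],[51,0],[57,1]]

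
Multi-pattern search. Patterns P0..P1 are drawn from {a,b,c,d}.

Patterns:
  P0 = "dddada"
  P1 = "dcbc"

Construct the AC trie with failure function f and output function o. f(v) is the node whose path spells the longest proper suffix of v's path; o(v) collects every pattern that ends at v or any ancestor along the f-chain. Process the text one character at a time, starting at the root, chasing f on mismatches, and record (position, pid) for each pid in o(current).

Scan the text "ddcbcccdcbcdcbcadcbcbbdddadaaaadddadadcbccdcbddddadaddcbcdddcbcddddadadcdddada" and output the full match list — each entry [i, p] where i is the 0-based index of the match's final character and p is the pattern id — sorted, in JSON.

Build:
Trie nodes:
  0='ε' goto d→1
  1='d' goto c→7 d→2
  2='dd' goto d→3
  3='ddd' goto a→4
  4='ddda' goto d→5
  5='dddad' goto a→6
  6='dddada' goto ·  ←P0
  7='dc' goto b→8
  8='dcb' goto c→9
  9='dcbc' goto ·  ←P1

Failure links (BFS by depth):
  fail(1) 'd': from fail(0)=0 chase 'd': 0 ⇒ 0;  out=∅∪out(0)=∅
  fail(2) 'dd': from fail(1)=0 chase 'd': 0 ⇒ 1;  out=∅∪out(1)=∅
  fail(7) 'dc': from fail(1)=0 chase 'c': 0 ⇒ 0;  out=∅∪out(0)=∅
  fail(3) 'ddd': from fail(2)=1 chase 'd': 1 ⇒ 2;  out=∅∪out(2)=∅
  fail(8) 'dcb': from fail(7)=0 chase 'b': 0 ⇒ 0;  out=∅∪out(0)=∅
  fail(4) 'ddda': from fail(3)=2 chase 'a': 2→1→0 ⇒ 0;  out=∅∪out(0)=∅
  fail(9) 'dcbc': from fail(8)=0 chase 'c': 0 ⇒ 0;  out={1}∪out(0)={1}
  fail(5) 'dddad': from fail(4)=0 chase 'd': 0 ⇒ 1;  out=∅∪out(1)=∅
  fail(6) 'dddada': from fail(5)=1 chase 'a': 1→0 ⇒ 0;  out={0}∪out(0)={0}

Scan:
[0] read 'd'  n0⇒n1
[1] read 'd'  n1⇒n2
[2] read 'c'  n2⇒n7 (fail-walked)
[3] read 'b'  n7⇒n8
[4] read 'c'  n8⇒n9  → match P1@[1:4]
[5] read 'c'  n9⇒n0 (fail-walked)
[6] read 'c'  n0⇒n0
[7] read 'd'  n0⇒n1
[8] read 'c'  n1⇒n7
[9] read 'b'  n7⇒n8
[10] read 'c'  n8⇒n9  → match P1@[7:10]
[11] read 'd'  n9⇒n1 (fail-walked)
[12] read 'c'  n1⇒n7
[13] read 'b'  n7⇒n8
[14] read 'c'  n8⇒n9  → match P1@[11:14]
[15] read 'a'  n9⇒n0 (fail-walked)
[16] read 'd'  n0⇒n1
[17] read 'c'  n1⇒n7
[18] read 'b'  n7⇒n8
[19] read 'c'  n8⇒n9  → match P1@[16:19]
[20] read 'b'  n9⇒n0 (fail-walked)
[21] read 'b'  n0⇒n0
[22] read 'd'  n0⇒n1
[23] read 'd'  n1⇒n2
[24] read 'd'  n2⇒n3
[25] read 'a'  n3⇒n4
[26] read 'd'  n4⇒n5
[27] read 'a'  n5⇒n6  → match P0@[22:27]
[28] read 'a'  n6⇒n0 (fail-walked)
[29] read 'a'  n0⇒n0
[30] read 'a'  n0⇒n0
[31] read 'd'  n0⇒n1
[32] read 'd'  n1⇒n2
[33] read 'd'  n2⇒n3
[34] read 'a'  n3⇒n4
[35] read 'd'  n4⇒n5
[36] read 'a'  n5⇒n6  → match P0@[31:36]
[37] read 'd'  n6⇒n1 (fail-walked)
[38] read 'c'  n1⇒n7
[39] read 'b'  n7⇒n8
[40] read 'c'  n8⇒n9  → match P1@[37:40]
[41] read 'c'  n9⇒n0 (fail-walked)
[42] read 'd'  n0⇒n1
[43] read 'c'  n1⇒n7
[44] read 'b'  n7⇒n8
[45] read 'd'  n8⇒n1 (fail-walked)
[46] read 'd'  n1⇒n2
[47] read 'd'  n2⇒n3
[48] read 'd'  n3⇒n3 (fail-walked)
[49] read 'a'  n3⇒n4
[50] read 'd'  n4⇒n5
[51] read 'a'  n5⇒n6  → match P0@[46:51]
[52] read 'd'  n6⇒n1 (fail-walked)
[53] read 'd'  n1⇒n2
[54] read 'c'  n2⇒n7 (fail-walked)
[55] read 'b'  n7⇒n8
[56] read 'c'  n8⇒n9  → match P1@[53:56]
[57] read 'd'  n9⇒n1 (fail-walked)
[58] read 'd'  n1⇒n2
[59] read 'd'  n2⇒n3
[60] read 'c'  n3⇒n7 (fail-walked)
[61] read 'b'  n7⇒n8
[62] read 'c'  n8⇒n9  → match P1@[59:62]
[63] read 'd'  n9⇒n1 (fail-walked)
[64] read 'd'  n1⇒n2
[65] read 'd'  n2⇒n3
[66] read 'd'  n3⇒n3 (fail-walked)
[67] read 'a'  n3⇒n4
[68] read 'd'  n4⇒n5
[69] read 'a'  n5⇒n6  → match P0@[64:69]
[70] read 'd'  n6⇒n1 (fail-walked)
[71] read 'c'  n1⇒n7
[72] read 'd'  n7⇒n1 (fail-walked)
[73] read 'd'  n1⇒n2
[74] read 'd'  n2⇒n3
[75] read 'a'  n3⇒n4
[76] read 'd'  n4⇒n5
[77] read 'a'  n5⇒n6  → match P0@[72:77]

Matches: [[4,1],[10,1],[14,1],[19,1],[27,0],[36,0],[40,1],[51,0],[56,1],[62,1],[69,0],[77,0]]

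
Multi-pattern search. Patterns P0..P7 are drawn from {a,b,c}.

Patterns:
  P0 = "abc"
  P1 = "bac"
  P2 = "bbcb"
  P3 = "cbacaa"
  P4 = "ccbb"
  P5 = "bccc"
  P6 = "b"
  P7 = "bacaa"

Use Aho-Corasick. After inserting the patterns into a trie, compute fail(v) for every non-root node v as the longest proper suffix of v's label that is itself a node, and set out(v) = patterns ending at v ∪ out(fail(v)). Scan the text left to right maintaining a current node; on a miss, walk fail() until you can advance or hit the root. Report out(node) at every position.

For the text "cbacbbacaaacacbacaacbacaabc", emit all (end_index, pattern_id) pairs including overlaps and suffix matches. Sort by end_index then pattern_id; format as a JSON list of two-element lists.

Build:
Trie (insert patterns):
  n0 'ε': a→1 b→4 c→10
  n1 'a': b→2
  n2 'ab': c→3
  n3 'abc': ·  ←P0
  n4 'b': a→5 b→7 c→19  ←P6
  n5 'ba': c→6
  n6 'bac': a→22  ←P1
  n7 'bb': c→8
  n8 'bbc': b→9
  n9 'bbcb': ·  ←P2
  n10 'c': b→11 c→16
  n11 'cb': a→12
  n12 'cba': c→13
  n13 'cbac': a→14
  n14 'cbaca': a→15
  n15 'cbacaa': ·  ←P3
  n16 'cc': b→17
  n17 'ccb': b→18
  n18 'ccbb': ·  ←P4
  n19 'bc': c→20
  n20 'bcc': c→21
  n21 'bccc': ·  ←P5
  n22 'baca': a→23
  n23 'bacaa': ·  ←P7

Failure links (BFS by depth):
  fail(1) 'a': from fail(0)=0 chase 'a': 0 ⇒ 0;  out=∅∪out(0)=∅
  fail(4) 'b': from fail(0)=0 chase 'b': 0 ⇒ 0;  out={6}∪out(0)={6}
  fail(10) 'c': from fail(0)=0 chase 'c': 0 ⇒ 0;  out=∅∪out(0)=∅
  fail(2) 'ab': from fail(1)=0 chase 'b': 0 ⇒ 4;  out=∅∪out(4)={6}
  fail(5) 'ba': from fail(4)=0 chase 'a': 0 ⇒ 1;  out=∅∪out(1)=∅
  fail(7) 'bb': from fail(4)=0 chase 'b': 0 ⇒ 4;  out=∅∪out(4)={6}
  fail(11) 'cb': from fail(10)=0 chase 'b': 0 ⇒ 4;  out=∅∪out(4)={6}
  fail(16) 'cc': from fail(10)=0 chase 'c': 0 ⇒ 10;  out=∅∪out(10)=∅
  fail(19) 'bc': from fail(4)=0 chase 'c': 0 ⇒ 10;  out=∅∪out(10)=∅
  fail(3) 'abc': from fail(2)=4 chase 'c': 4 ⇒ 19;  out={0}∪out(19)={0}
  fail(6) 'bac': from fail(5)=1 chase 'c': 1→0 ⇒ 10;  out={1}∪out(10)={1}
  fail(8) 'bbc': from fail(7)=4 chase 'c': 4 ⇒ 19;  out=∅∪out(19)=∅
  fail(12) 'cba': from fail(11)=4 chase 'a': 4 ⇒ 5;  out=∅∪out(5)=∅
  fail(17) 'ccb': from fail(16)=10 chase 'b': 10 ⇒ 11;  out=∅∪out(11)={6}
  fail(20) 'bcc': from fail(19)=10 chase 'c': 10 ⇒ 16;  out=∅∪out(16)=∅
  fail(9) 'bbcb': from fail(8)=19 chase 'b': 19→10 ⇒ 11;  out={2}∪out(11)={2,6}
  fail(13) 'cbac': from fail(12)=5 chase 'c': 5 ⇒ 6;  out=∅∪out(6)={1}
  fail(18) 'ccbb': from fail(17)=11 chase 'b': 11→4 ⇒ 7;  out={4}∪out(7)={4,6}
  fail(21) 'bccc': from fail(20)=16 chase 'c': 16→10 ⇒ 16;  out={5}∪out(16)={5}
  fail(22) 'baca': from fail(6)=10 chase 'a': 10→0 ⇒ 1;  out=∅∪out(1)=∅
  fail(14) 'cbaca': from fail(13)=6 chase 'a': 6 ⇒ 22;  out=∅∪out(22)=∅
  fail(23) 'bacaa': from fail(22)=1 chase 'a': 1→0 ⇒ 1;  out={7}∪out(1)={7}
  fail(15) 'cbacaa': from fail(14)=22 chase 'a': 22 ⇒ 23;  out={3}∪out(23)={3,7}

Scan:
[0] read 'c'  n0⇒n10
[1] read 'b'  n10⇒n11  emit P6@[1:1]
[2] read 'a'  n11⇒n12
[3] read 'c'  n12⇒n13  emit P1@[1:3]
[4] read 'b'  n13⇒n11 (fail-walked)  emit P6@[4:4]
[5] read 'b'  n11⇒n7 (fail-walked)  emit P6@[5:5]
[6] read 'a'  n7⇒n5 (fail-walked)
[7] read 'c'  n5⇒n6  emit P1@[5:7]
[8] read 'a'  n6⇒n22
[9] read 'a'  n22⇒n23  emit P7@[5:9]
[10] read 'a'  n23⇒n1 (fail-walked)
[11] read 'c'  n1⇒n10 (fail-walked)
[12] read 'a'  n10⇒n1 (fail-walked)
[13] read 'c'  n1⇒n10 (fail-walked)
[14] read 'b'  n10⇒n11  emit P6@[14:14]
[15] read 'a'  n11⇒n12
[16] read 'c'  n12⇒n13  emit P1@[14:16]
[17] read 'a'  n13⇒n14
[18] read 'a'  n14⇒n15  emit P3@[13:18],P7@[14:18]
[19] read 'c'  n15⇒n10 (fail-walked)
[20] read 'b'  n10⇒n11  emit P6@[20:20]
[21] read 'a'  n11⇒n12
[22] read 'c'  n12⇒n13  emit P1@[20:22]
[23] read 'a'  n13⇒n14
[24] read 'a'  n14⇒n15  emit P3@[19:24],P7@[20:24]
[25] read 'b'  n15⇒n2 (fail-walked)  emit P6@[25:25]
[26] read 'c'  n2⇒n3  emit P0@[24:26]

Result: [[1,6],[3,1],[4,6],[5,6],[7,1],[9,7],[14,6],[16,1],[18,3],[18,7],[20,6],[22,1],[24,3],[24,7],[25,6],[26,0]]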